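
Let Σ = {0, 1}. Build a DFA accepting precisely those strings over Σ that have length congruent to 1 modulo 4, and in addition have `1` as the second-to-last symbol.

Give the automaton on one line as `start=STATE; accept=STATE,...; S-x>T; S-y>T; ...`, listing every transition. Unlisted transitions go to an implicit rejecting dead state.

Run two small machines in parallel and take their product. One (4 states) tracks the input length modulo 4; the other (7 states) tracks the last 2 symbols read. Each combined state is a pair, one component from each; accept when both components accept. Equivalent product states are then merged.
A 6-state machine:
        0   1  
>  q0   q1  q1 
   q1   q2  q2 
   q2   q3  q3 
   q3   q0  q4 
   q4   q5  q5 
 * q5   q2  q2 
(> = start, * = accepting)

start=q0; accept=q5; q0-0>q1; q0-1>q1; q1-0>q2; q1-1>q2; q2-0>q3; q2-1>q3; q3-0>q0; q3-1>q4; q4-0>q5; q4-1>q5; q5-0>q2; q5-1>q2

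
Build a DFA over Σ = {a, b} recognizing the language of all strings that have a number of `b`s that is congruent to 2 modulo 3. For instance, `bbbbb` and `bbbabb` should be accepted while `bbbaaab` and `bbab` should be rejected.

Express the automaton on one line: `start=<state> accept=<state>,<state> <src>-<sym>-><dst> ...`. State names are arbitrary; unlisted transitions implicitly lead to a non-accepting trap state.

start=s0 accept=s2 s0-a->s0 s0-b->s1 s1-a->s1 s1-b->s2 s2-a->s2 s2-b->s0

The only thing that matters is how many `b`s have appeared, reduced mod 3. Use one state per residue: s0 for 0, …, s2 for 2. Reading `b` moves to the next residue; anything else stays put. s2 is accepting.
A 3-state machine:
        a   b  
>  s0   s0  s1 
   s1   s1  s2 
 * s2   s2  s0 
(> = start, * = accepting)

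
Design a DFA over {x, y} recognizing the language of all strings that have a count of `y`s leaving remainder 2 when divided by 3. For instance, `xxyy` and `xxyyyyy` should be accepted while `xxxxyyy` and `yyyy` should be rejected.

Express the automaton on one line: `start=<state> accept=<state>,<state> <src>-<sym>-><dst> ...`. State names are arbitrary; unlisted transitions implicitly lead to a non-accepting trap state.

Keep the running count of `y`s modulo 3: each `y` advances along the cycle q0 → q1 → q2 → q0 while other symbols loop. Accept at q2.
A 3-state machine:
        x   y  
>  q0   q0  q1 
   q1   q1  q2 
 * q2   q2  q0 
(> = start, * = accepting)

start=q0 accept=q2 q0-x->q0 q0-y->q1 q1-x->q1 q1-y->q2 q2-x->q2 q2-y->q0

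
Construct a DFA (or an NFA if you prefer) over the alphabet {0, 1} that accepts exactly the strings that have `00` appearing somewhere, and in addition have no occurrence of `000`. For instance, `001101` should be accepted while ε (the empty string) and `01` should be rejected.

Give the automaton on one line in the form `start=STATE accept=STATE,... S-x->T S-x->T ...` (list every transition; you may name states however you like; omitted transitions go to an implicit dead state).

start=s0 accept=s2,s4,s5 s0-0->s1 s0-1->s0 s1-0->s2 s1-1->s0 s2-0->s3 s2-1->s4 s3-0->s3 s3-1->s3 s4-0->s5 s4-1->s4 s5-0->s2 s5-1->s4

Handle the two conditions separately and then intersect. One (3 states) tracks whether and how much of `00` has been seen; the other (4 states) tracks partial matches of the forbidden pattern `000`. Each combined state is a pair, one component from each; accept when both components accept.
        0   1  
>  s0   s1  s0 
   s1   s2  s0 
 * s2   s3  s4 
   s3   s3  s3 
 * s4   s5  s4 
 * s5   s2  s4 
(> = start, * = accepting)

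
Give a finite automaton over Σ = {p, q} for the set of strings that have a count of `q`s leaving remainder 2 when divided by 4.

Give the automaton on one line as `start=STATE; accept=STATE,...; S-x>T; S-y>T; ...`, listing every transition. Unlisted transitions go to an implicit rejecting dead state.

start=S0; accept=S2; S0-p>S0; S0-q>S1; S1-p>S1; S1-q>S2; S2-p>S2; S2-q>S3; S3-p>S3; S3-q>S0

The only thing that matters is how many `q`s have appeared, reduced mod 4. Use one state per residue: S0 for 0, …, S3 for 3. Reading `q` moves to the next residue; anything else stays put. S2 is accepting.
A 4-state machine:
        p   q  
>  S0   S0  S1 
   S1   S1  S2 
 * S2   S2  S3 
   S3   S3  S0 
(> = start, * = accepting)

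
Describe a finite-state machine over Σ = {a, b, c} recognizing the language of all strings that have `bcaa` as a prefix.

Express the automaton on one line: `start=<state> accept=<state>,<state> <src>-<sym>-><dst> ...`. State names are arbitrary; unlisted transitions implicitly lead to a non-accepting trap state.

start=S0 accept=S4 S0-a->S5 S0-b->S1 S0-c->S5 S1-a->S5 S1-b->S5 S1-c->S2 S2-a->S3 S2-b->S5 S2-c->S5 S3-a->S4 S3-b->S5 S3-c->S5 S4-a->S4 S4-b->S4 S4-c->S4 S5-a->S5 S5-b->S5 S5-c->S5

Check the first 4 symbols one by one: S0 through S3 record how many have matched `bcaa` so far; any wrong symbol goes to the dead state S5. After all 4 match we enter the accepting sink S4.
With 6 states:
        a   b   c  
>  S0   S5  S1  S5 
   S1   S5  S5  S2 
   S2   S3  S5  S5 
   S3   S4  S5  S5 
 * S4   S4  S4  S4 
   S5   S5  S5  S5 
(> = start, * = accepting)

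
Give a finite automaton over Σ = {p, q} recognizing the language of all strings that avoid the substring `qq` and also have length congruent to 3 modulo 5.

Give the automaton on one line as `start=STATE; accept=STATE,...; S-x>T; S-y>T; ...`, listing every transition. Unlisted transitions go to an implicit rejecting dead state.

start=A; accept=G,H; A-p>B; A-q>C; B-p>D; B-q>E; C-p>D; C-q>F; D-p>G; D-q>H; E-p>G; E-q>I; F-p>I; F-q>I; G-p>J; G-q>K; H-p>J; H-q>L; I-p>L; I-q>L; J-p>A; J-q>M; K-p>A; K-q>N; L-p>N; L-q>N; M-p>B; M-q>O; N-p>O; N-q>O; O-p>F; O-q>F

Handle the two conditions separately and then intersect. One (3 states) tracks partial matches of the forbidden pattern `qq`; the other (5 states) tracks the input length modulo 5. Each combined state is a pair, one component from each; accept when both components accept.
A 15-state machine:
       p  q 
>  A   B  C 
   B   D  E 
   C   D  F 
   D   G  H 
   E   G  I 
   F   I  I 
 * G   J  K 
 * H   J  L 
   I   L  L 
   J   A  M 
   K   A  N 
   L   N  N 
   M   B  O 
   N   O  O 
   O   F  F 
(> = start, * = accepting)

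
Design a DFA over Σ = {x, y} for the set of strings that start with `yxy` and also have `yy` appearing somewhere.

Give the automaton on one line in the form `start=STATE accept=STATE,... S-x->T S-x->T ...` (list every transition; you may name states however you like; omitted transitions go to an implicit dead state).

start=A accept=G A-x->B A-y->C B-x->B B-y->B C-x->D C-y->B D-x->B D-y->E E-x->F E-y->G F-x->F F-y->E G-x->G G-y->G

Handle the two conditions separately and then intersect. One (5 states) tracks whether the input so far still matches the prefix `yxy`; the other (3 states) tracks whether and how much of `yy` has been seen. Each combined state is a pair, one component from each; accept when both components accept. After merging equivalent states the machine shrinks.
7 states suffice.
       x  y 
>  A   B  C 
   B   B  B 
   C   D  B 
   D   B  E 
   E   F  G 
   F   F  E 
 * G   G  G 
(> = start, * = accepting)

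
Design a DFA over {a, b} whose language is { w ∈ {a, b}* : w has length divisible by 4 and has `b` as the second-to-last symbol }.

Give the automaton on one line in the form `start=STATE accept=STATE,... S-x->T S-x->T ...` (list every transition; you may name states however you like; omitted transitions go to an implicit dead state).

start=s0 accept=s13,s14 s0-a->s1 s0-b->s2 s1-a->s3 s1-b->s4 s2-a->s5 s2-b->s6 s3-a->s7 s3-b->s8 s4-a->s9 s4-b->s10 s5-a->s7 s5-b->s8 s6-a->s9 s6-b->s10 s7-a->s11 s7-b->s12 s8-a->s13 s8-b->s14 s9-a->s11 s9-b->s12 s10-a->s13 s10-b->s14 s11-a->s15 s11-b->s16 s12-a->s17 s12-b->s18 s13-a->s15 s13-b->s16 s14-a->s17 s14-b->s18 s15-a->s3 s15-b->s4 s16-a->s5 s16-b->s6 s17-a->s3 s17-b->s4 s18-a->s5 s18-b->s6

Run two small machines in parallel and take their product. One (4 states) tracks the input length modulo 4; the other (7 states) tracks the last 2 symbols read. Each combined state is a pair, one component from each; accept when both components accept.
With 19 states:
          a    b  
>  s0     s1   s2 
   s1     s3   s4 
   s2     s5   s6 
   s3     s7   s8 
   s4     s9  s10 
   s5     s7   s8 
   s6     s9  s10 
   s7    s11  s12 
   s8    s13  s14 
   s9    s11  s12 
   s10   s13  s14 
   s11   s15  s16 
   s12   s17  s18 
 * s13   s15  s16 
 * s14   s17  s18 
   s15    s3   s4 
   s16    s5   s6 
   s17    s3   s4 
   s18    s5   s6 
(> = start, * = accepting)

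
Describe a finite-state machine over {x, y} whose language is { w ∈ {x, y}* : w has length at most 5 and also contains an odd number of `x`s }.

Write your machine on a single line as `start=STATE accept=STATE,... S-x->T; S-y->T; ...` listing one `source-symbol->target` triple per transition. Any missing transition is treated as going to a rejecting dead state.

Run two small machines in parallel and take their product. One (7 states) tracks the input length, saturating at 6; the other (2 states) tracks the count of `x`s modulo 2. Each combined state is a pair, one component from each; accept when both components accept. After merging equivalent states the machine shrinks.
       x  y 
>  A   B  C 
 * B   D  E 
   C   E  D 
   D   F  G 
 * E   G  F 
 * F   H  I 
   G   I  H 
   H   J  K 
 * I   K  J 
 * J   K  K 
   K   K  K 
(> = start, * = accepting)

start=A; accept=B,E,F,I,J; A-x->B; A-y->C; B-x->D; B-y->E; C-x->E; C-y->D; D-x->F; D-y->G; E-x->G; E-y->F; F-x->H; F-y->I; G-x->I; G-y->H; H-x->J; H-y->K; I-x->K; I-y->J; J-x->K; J-y->K; K-x->K; K-y->K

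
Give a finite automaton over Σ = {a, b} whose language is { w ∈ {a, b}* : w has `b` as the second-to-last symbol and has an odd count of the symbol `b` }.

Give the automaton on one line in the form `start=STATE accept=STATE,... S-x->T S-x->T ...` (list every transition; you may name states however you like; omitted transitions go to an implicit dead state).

start=q0 accept=q2,q5 q0-a->q0 q0-b->q1 q1-a->q2 q1-b->q3 q2-a->q4 q2-b->q3 q3-a->q0 q3-b->q5 q4-a->q4 q4-b->q3 q5-a->q2 q5-b->q3

Build one automaton per condition and run them in lockstep. One (7 states) tracks the last 2 symbols read; the other (2 states) tracks the count of `b`s modulo 2. Each combined state is a pair, one component from each; accept when both components accept. Minimizing collapses redundant product states.
6 states suffice.
        a   b  
>  q0   q0  q1 
   q1   q2  q3 
 * q2   q4  q3 
   q3   q0  q5 
   q4   q4  q3 
 * q5   q2  q3 
(> = start, * = accepting)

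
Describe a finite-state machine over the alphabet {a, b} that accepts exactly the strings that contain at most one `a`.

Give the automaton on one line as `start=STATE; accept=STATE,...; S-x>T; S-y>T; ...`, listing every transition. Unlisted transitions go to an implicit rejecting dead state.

start=q0; accept=q0,q1; q0-a>q1; q0-b>q0; q1-a>q2; q1-b>q1; q2-a>q2; q2-b>q2

Only the number of `a`s matters, and only up to 2. Make a chain q0 → q1 → q2 advanced by each `a` (with q2 absorbing); every other symbol self-loops. The accepting set is {q0, q1}.
A 3-state machine:
        a   b  
>* q0   q1  q0 
 * q1   q2  q1 
   q2   q2  q2 
(> = start, * = accepting)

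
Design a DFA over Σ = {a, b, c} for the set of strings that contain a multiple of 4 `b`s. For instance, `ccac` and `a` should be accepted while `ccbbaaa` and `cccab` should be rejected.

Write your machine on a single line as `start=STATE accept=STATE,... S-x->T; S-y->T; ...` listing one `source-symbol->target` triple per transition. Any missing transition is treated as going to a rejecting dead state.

The only thing that matters is how many `b`s have appeared, reduced mod 4. Use one state per residue: q0 for 0, …, q3 for 3. Reading `b` moves to the next residue; anything else stays put. q0 is accepting.
4 states suffice.
        a   b   c  
>* q0   q0  q1  q0 
   q1   q1  q2  q1 
   q2   q2  q3  q2 
   q3   q3  q0  q3 
(> = start, * = accepting)

start=q0; accept=q0; q0-a->q0; q0-b->q1; q0-c->q0; q1-a->q1; q1-b->q2; q1-c->q1; q2-a->q2; q2-b->q3; q2-c->q2; q3-a->q3; q3-b->q0; q3-c->q3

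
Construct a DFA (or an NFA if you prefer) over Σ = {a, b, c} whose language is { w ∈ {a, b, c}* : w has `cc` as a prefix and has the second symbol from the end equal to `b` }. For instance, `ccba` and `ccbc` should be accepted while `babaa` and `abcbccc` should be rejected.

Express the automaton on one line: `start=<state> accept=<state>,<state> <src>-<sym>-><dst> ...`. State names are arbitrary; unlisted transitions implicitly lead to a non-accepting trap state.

Run two small machines in parallel and take their product. The first has 4 states tracking whether the input so far still matches the prefix `cc`; the second has 13 states tracking the last 2 symbols read. A product state is a pair (one from each), accepting exactly when both do.
With 22 states:
          a    b    c  
>  S0     S1   S2   S3 
   S1     S4   S5   S6 
   S2     S7   S8   S9 
   S3    S10  S11  S12 
   S4     S4   S5   S6 
   S5     S7   S8   S9 
   S6    S10  S11  S13 
   S7     S4   S5   S6 
   S8     S7   S8   S9 
   S9    S10  S11  S13 
   S10    S4   S5   S6 
   S11    S7   S8   S9 
   S12   S14  S15  S12 
   S13   S10  S11  S13 
   S14   S16  S17  S18 
   S15   S19  S20  S21 
   S16   S16  S17  S18 
   S17   S19  S20  S21 
   S18   S14  S15  S12 
 * S19   S16  S17  S18 
 * S20   S19  S20  S21 
 * S21   S14  S15  S12 
(> = start, * = accepting)

start=S0 accept=S19,S20,S21 S0-a->S1 S0-b->S2 S0-c->S3 S1-a->S4 S1-b->S5 S1-c->S6 S2-a->S7 S2-b->S8 S2-c->S9 S3-a->S10 S3-b->S11 S3-c->S12 S4-a->S4 S4-b->S5 S4-c->S6 S5-a->S7 S5-b->S8 S5-c->S9 S6-a->S10 S6-b->S11 S6-c->S13 S7-a->S4 S7-b->S5 S7-c->S6 S8-a->S7 S8-b->S8 S8-c->S9 S9-a->S10 S9-b->S11 S9-c->S13 S10-a->S4 S10-b->S5 S10-c->S6 S11-a->S7 S11-b->S8 S11-c->S9 S12-a->S14 S12-b->S15 S12-c->S12 S13-a->S10 S13-b->S11 S13-c->S13 S14-a->S16 S14-b->S17 S14-c->S18 S15-a->S19 S15-b->S20 S15-c->S21 S16-a->S16 S16-b->S17 S16-c->S18 S17-a->S19 S17-b->S20 S17-c->S21 S18-a->S14 S18-b->S15 S18-c->S12 S19-a->S16 S19-b->S17 S19-c->S18 S20-a->S19 S20-b->S20 S20-c->S21 S21-a->S14 S21-b->S15 S21-c->S12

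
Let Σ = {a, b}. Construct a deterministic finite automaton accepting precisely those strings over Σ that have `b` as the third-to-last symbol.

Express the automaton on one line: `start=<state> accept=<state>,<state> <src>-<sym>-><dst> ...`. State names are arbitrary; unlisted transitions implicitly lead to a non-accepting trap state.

A DFA must remember the last 3 symbols (since which symbol is third-to-last isn't known until the input ends). Use one state per possible window of the last ≤3 symbols; accept from those whose window starts with `b`.
          a    b  
>  q0     q1   q2 
   q1     q3   q4 
   q2     q5   q6 
   q3     q7   q8 
   q4     q9  q10 
   q5    q11  q12 
   q6    q13  q14 
   q7     q7   q8 
   q8     q9  q10 
   q9    q11  q12 
   q10   q13  q14 
 * q11    q7   q8 
 * q12    q9  q10 
 * q13   q11  q12 
 * q14   q13  q14 
(> = start, * = accepting)

start=q0 accept=q11,q12,q13,q14 q0-a->q1 q0-b->q2 q1-a->q3 q1-b->q4 q2-a->q5 q2-b->q6 q3-a->q7 q3-b->q8 q4-a->q9 q4-b->q10 q5-a->q11 q5-b->q12 q6-a->q13 q6-b->q14 q7-a->q7 q7-b->q8 q8-a->q9 q8-b->q10 q9-a->q11 q9-b->q12 q10-a->q13 q10-b->q14 q11-a->q7 q11-b->q8 q12-a->q9 q12-b->q10 q13-a->q11 q13-b->q12 q14-a->q13 q14-b->q14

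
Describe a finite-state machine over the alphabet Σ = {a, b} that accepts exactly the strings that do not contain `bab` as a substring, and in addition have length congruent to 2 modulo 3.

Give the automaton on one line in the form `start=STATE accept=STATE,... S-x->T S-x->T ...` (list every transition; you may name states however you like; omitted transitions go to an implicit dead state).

Run two small machines in parallel and take their product. The first has 4 states tracking partial matches of the forbidden pattern `bab`; the second has 3 states tracking the input length modulo 3. A product state is a pair (one from each), accepting exactly when both do. Equivalent product states are then merged.
10 states suffice.
        a   b  
>  s0   s1  s2 
   s1   s3  s4 
   s2   s5  s4 
 * s3   s0  s6 
 * s4   s7  s6 
 * s5   s0  s8 
   s6   s9  s2 
   s7   s1  s8 
   s8   s8  s8 
   s9   s3  s8 
(> = start, * = accepting)

start=s0 accept=s3,s4,s5 s0-a->s1 s0-b->s2 s1-a->s3 s1-b->s4 s2-a->s5 s2-b->s4 s3-a->s0 s3-b->s6 s4-a->s7 s4-b->s6 s5-a->s0 s5-b->s8 s6-a->s9 s6-b->s2 s7-a->s1 s7-b->s8 s8-a->s8 s8-b->s8 s9-a->s3 s9-b->s8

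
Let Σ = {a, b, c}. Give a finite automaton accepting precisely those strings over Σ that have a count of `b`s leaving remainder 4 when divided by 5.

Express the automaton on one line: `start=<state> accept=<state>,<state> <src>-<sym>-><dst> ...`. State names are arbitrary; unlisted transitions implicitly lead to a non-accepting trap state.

start=s0 accept=s4 s0-a->s0 s0-b->s1 s0-c->s0 s1-a->s1 s1-b->s2 s1-c->s1 s2-a->s2 s2-b->s3 s2-c->s2 s3-a->s3 s3-b->s4 s3-c->s3 s4-a->s4 s4-b->s0 s4-c->s4

Keep the running count of `b`s modulo 5: each `b` advances along the cycle s0 → s1 → s2 → s3 → s4 → s0 while other symbols loop. Accept at s4.
        a   b   c  
>  s0   s0  s1  s0 
   s1   s1  s2  s1 
   s2   s2  s3  s2 
   s3   s3  s4  s3 
 * s4   s4  s0  s4 
(> = start, * = accepting)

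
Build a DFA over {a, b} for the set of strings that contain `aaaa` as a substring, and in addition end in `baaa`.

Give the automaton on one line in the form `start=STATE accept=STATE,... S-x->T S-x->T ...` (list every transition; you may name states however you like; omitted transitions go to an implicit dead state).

start=q0 accept=q8 q0-a->q1 q0-b->q0 q1-a->q2 q1-b->q0 q2-a->q3 q2-b->q0 q3-a->q4 q3-b->q0 q4-a->q4 q4-b->q5 q5-a->q6 q5-b->q5 q6-a->q7 q6-b->q5 q7-a->q8 q7-b->q5 q8-a->q4 q8-b->q5

Handle the two conditions separately and then intersect. The first has 5 states tracking whether and how much of `aaaa` has been seen; the second has 5 states tracking how much of the suffix `baaa` has currently been matched. A product state is a pair (one from each), accepting exactly when both do. After merging equivalent states the machine shrinks.
9 states suffice.
        a   b  
>  q0   q1  q0 
   q1   q2  q0 
   q2   q3  q0 
   q3   q4  q0 
   q4   q4  q5 
   q5   q6  q5 
   q6   q7  q5 
   q7   q8  q5 
 * q8   q4  q5 
(> = start, * = accepting)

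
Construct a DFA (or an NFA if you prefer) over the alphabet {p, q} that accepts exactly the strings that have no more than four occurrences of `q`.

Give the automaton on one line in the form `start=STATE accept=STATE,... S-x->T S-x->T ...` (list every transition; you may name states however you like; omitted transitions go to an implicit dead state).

start=S0 accept=S0,S1,S2,S3,S4 S0-p->S0 S0-q->S1 S1-p->S1 S1-q->S2 S2-p->S2 S2-q->S3 S3-p->S3 S3-q->S4 S4-p->S4 S4-q->S5 S5-p->S5 S5-q->S5

Count `q`s, saturating at 5: states S0 through S4 mean 0 through 4 `q`s seen; S5 means more than 4. Each `q` increments (capped at S5); other symbols loop. Accept from {S0, S1, S2, S3, S4}.
With 6 states:
        p   q  
>* S0   S0  S1 
 * S1   S1  S2 
 * S2   S2  S3 
 * S3   S3  S4 
 * S4   S4  S5 
   S5   S5  S5 
(> = start, * = accepting)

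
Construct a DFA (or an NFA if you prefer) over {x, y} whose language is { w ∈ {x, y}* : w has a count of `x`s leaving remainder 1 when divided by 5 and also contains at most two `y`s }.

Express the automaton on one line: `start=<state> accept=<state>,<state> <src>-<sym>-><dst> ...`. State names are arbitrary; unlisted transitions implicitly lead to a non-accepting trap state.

Handle the two conditions separately and then intersect. The first has 5 states tracking the count of `x`s modulo 5; the second has 4 states tracking the count of `y`s, saturating at 3. A product state is a pair (one from each), accepting exactly when both do. After merging equivalent states the machine shrinks.
A 16-state machine:
       x  y 
>  A   B  C 
 * B   D  E 
   C   E  F 
   D   G  H 
 * E   H  I 
   F   I  J 
   G   K  L 
   H   L  M 
 * I   M  J 
   J   J  J 
   K   A  N 
   L   N  O 
   M   O  J 
   N   C  P 
   O   P  J 
   P   F  J 
(> = start, * = accepting)

start=A accept=B,E,I A-x->B A-y->C B-x->D B-y->E C-x->E C-y->F D-x->G D-y->H E-x->H E-y->I F-x->I F-y->J G-x->K G-y->L H-x->L H-y->M I-x->M I-y->J J-x->J J-y->J K-x->A K-y->N L-x->N L-y->O M-x->O M-y->J N-x->C N-y->P O-x->P O-y->J P-x->F P-y->J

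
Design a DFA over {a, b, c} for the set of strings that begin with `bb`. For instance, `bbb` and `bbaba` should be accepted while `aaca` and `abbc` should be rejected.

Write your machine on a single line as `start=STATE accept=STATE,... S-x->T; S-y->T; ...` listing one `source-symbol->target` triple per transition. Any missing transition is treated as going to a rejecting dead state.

start=S0; accept=S2; S0-a->S3; S0-b->S1; S0-c->S3; S1-a->S3; S1-b->S2; S1-c->S3; S2-a->S2; S2-b->S2; S2-c->S2; S3-a->S3; S3-b->S3; S3-c->S3

Check the first 2 symbols one by one: S0 through S1 record how many have matched `bb` so far; any wrong symbol goes to the dead state S3. After all 2 match we enter the accepting sink S2.
4 states suffice.
        a   b   c  
>  S0   S3  S1  S3 
   S1   S3  S2  S3 
 * S2   S2  S2  S2 
   S3   S3  S3  S3 
(> = start, * = accepting)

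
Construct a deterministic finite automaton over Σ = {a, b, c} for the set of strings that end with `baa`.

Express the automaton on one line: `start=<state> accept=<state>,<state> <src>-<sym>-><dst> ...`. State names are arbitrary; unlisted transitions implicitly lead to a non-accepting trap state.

start=s0 accept=s3 s0-a->s0 s0-b->s1 s0-c->s0 s1-a->s2 s1-b->s1 s1-c->s0 s2-a->s3 s2-b->s1 s2-c->s0 s3-a->s0 s3-b->s1 s3-c->s0

Remember how much of `baa` the current input suffix matches. State s0 means no match yet; s1 means the last symbol is `b`; s2 means the last 2 symbols are `ba`; s3 means the last 3 symbols are `baa`. Only s3 accepts. On a mismatch, fall back to the longest proper suffix that is still a prefix of `baa`.
A 4-state machine:
        a   b   c  
>  s0   s0  s1  s0 
   s1   s2  s1  s0 
   s2   s3  s1  s0 
 * s3   s0  s1  s0 
(> = start, * = accepting)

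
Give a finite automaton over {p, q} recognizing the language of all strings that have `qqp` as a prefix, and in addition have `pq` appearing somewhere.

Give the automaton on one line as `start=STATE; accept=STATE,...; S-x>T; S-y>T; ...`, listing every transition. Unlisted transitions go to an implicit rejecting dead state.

start=s0; accept=s7; s0-p>s1; s0-q>s2; s1-p>s1; s1-q>s3; s2-p>s1; s2-q>s4; s3-p>s3; s3-q>s3; s4-p>s5; s4-q>s6; s5-p>s5; s5-q>s7; s6-p>s1; s6-q>s6; s7-p>s7; s7-q>s7

Handle the two conditions separately and then intersect. The first has 5 states tracking whether the input so far still matches the prefix `qqp`; the second has 3 states tracking whether and how much of `pq` has been seen. A product state is a pair (one from each), accepting exactly when both do.
An 8-state machine:
        p   q  
>  s0   s1  s2 
   s1   s1  s3 
   s2   s1  s4 
   s3   s3  s3 
   s4   s5  s6 
   s5   s5  s7 
   s6   s1  s6 
 * s7   s7  s7 
(> = start, * = accepting)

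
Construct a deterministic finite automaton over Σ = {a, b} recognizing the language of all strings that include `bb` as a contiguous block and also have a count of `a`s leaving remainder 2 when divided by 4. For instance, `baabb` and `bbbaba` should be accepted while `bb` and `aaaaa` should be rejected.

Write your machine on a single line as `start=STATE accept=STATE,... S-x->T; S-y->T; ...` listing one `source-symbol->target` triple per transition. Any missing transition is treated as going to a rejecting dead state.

start=q0; accept=q10; q0-a->q1; q0-b->q2; q1-a->q3; q1-b->q4; q2-a->q1; q2-b->q5; q3-a->q6; q3-b->q7; q4-a->q3; q4-b->q8; q5-a->q8; q5-b->q5; q6-a->q0; q6-b->q9; q7-a->q6; q7-b->q10; q8-a->q10; q8-b->q8; q9-a->q0; q9-b->q11; q10-a->q11; q10-b->q10; q11-a->q5; q11-b->q11

Run two small machines in parallel and take their product. One (3 states) tracks whether and how much of `bb` has been seen; the other (4 states) tracks the count of `a`s modulo 4. Each combined state is a pair, one component from each; accept when both components accept.
With 12 states:
          a    b  
>  q0     q1   q2 
   q1     q3   q4 
   q2     q1   q5 
   q3     q6   q7 
   q4     q3   q8 
   q5     q8   q5 
   q6     q0   q9 
   q7     q6  q10 
   q8    q10   q8 
   q9     q0  q11 
 * q10   q11  q10 
   q11    q5  q11 
(> = start, * = accepting)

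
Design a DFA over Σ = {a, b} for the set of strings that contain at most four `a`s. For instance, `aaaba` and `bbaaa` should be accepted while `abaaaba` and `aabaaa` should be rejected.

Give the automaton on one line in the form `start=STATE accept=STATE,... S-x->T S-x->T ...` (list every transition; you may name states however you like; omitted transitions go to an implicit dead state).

start=S0 accept=S0,S1,S2,S3,S4 S0-a->S1 S0-b->S0 S1-a->S2 S1-b->S1 S2-a->S3 S2-b->S2 S3-a->S4 S3-b->S3 S4-a->S5 S4-b->S4 S5-a->S5 S5-b->S5

Count `a`s, saturating at 5: states S0 through S4 mean 0 through 4 `a`s seen; S5 means more than 4. Each `a` increments (capped at S5); other symbols loop. Accept from {S0, S1, S2, S3, S4}.
A 6-state machine:
        a   b  
>* S0   S1  S0 
 * S1   S2  S1 
 * S2   S3  S2 
 * S3   S4  S3 
 * S4   S5  S4 
   S5   S5  S5 
(> = start, * = accepting)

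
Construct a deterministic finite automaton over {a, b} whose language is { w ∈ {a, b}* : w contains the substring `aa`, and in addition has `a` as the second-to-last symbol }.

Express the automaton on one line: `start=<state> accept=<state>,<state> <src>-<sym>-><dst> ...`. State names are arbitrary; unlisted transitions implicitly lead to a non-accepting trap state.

Handle the two conditions separately and then intersect. The first has 3 states tracking whether and how much of `aa` has been seen; the second has 7 states tracking the last 2 symbols read. A product state is a pair (one from each), accepting exactly when both do.
        a   b  
>  q0   q1  q2 
   q1   q3  q4 
   q2   q5  q6 
 * q3   q3  q7 
   q4   q5  q6 
   q5   q3  q4 
   q6   q5  q6 
 * q7   q8  q9 
   q8   q3  q7 
   q9   q8  q9 
(> = start, * = accepting)

start=q0 accept=q3,q7 q0-a->q1 q0-b->q2 q1-a->q3 q1-b->q4 q2-a->q5 q2-b->q6 q3-a->q3 q3-b->q7 q4-a->q5 q4-b->q6 q5-a->q3 q5-b->q4 q6-a->q5 q6-b->q6 q7-a->q8 q7-b->q9 q8-a->q3 q8-b->q7 q9-a->q8 q9-b->q9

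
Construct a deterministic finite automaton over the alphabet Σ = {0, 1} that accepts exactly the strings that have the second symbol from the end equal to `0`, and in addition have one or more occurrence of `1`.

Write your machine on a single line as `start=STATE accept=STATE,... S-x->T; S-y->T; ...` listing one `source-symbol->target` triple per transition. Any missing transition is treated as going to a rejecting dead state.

start=A; accept=D,F; A-0->B; A-1->C; B-0->B; B-1->D; C-0->E; C-1->C; D-0->E; D-1->C; E-0->F; E-1->D; F-0->F; F-1->D

Build one automaton per condition and run them in lockstep. The first has 7 states tracking the last 2 symbols read; the second has 3 states tracking the count of `1`s, saturating at 2. A product state is a pair (one from each), accepting exactly when both do. After merging equivalent states the machine shrinks.
With 6 states:
       0  1 
>  A   B  C 
   B   B  D 
   C   E  C 
 * D   E  C 
   E   F  D 
 * F   F  D 
(> = start, * = accepting)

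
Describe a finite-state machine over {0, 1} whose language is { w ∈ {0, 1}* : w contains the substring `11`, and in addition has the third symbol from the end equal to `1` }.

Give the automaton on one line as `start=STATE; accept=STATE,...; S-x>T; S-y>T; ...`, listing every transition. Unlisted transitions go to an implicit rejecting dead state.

start=S0; accept=S3,S4,S5,S6; S0-0>S0; S0-1>S1; S1-0>S0; S1-1>S2; S2-0>S3; S2-1>S4; S3-0>S5; S3-1>S6; S4-0>S3; S4-1>S4; S5-0>S7; S5-1>S8; S6-0>S9; S6-1>S2; S7-0>S7; S7-1>S8; S8-0>S9; S8-1>S2; S9-0>S5; S9-1>S6

Build one automaton per condition and run them in lockstep. One (3 states) tracks whether and how much of `11` has been seen; the other (15 states) tracks the last 3 symbols read. Each combined state is a pair, one component from each; accept when both components accept. Equivalent product states are then merged.
10 states suffice.
        0   1  
>  S0   S0  S1 
   S1   S0  S2 
   S2   S3  S4 
 * S3   S5  S6 
 * S4   S3  S4 
 * S5   S7  S8 
 * S6   S9  S2 
   S7   S7  S8 
   S8   S9  S2 
   S9   S5  S6 
(> = start, * = accepting)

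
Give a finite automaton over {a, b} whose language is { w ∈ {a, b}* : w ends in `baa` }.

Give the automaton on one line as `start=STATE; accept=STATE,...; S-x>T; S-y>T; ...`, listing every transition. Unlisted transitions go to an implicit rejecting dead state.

Remember how much of `baa` the current input suffix matches. State s0 means no match yet; s1 means the last symbol is `b`; s2 means the last 2 symbols are `ba`; s3 means the last 3 symbols are `baa`. Only s3 accepts. On a mismatch, fall back to the longest proper suffix that is still a prefix of `baa`.
        a   b  
>  s0   s0  s1 
   s1   s2  s1 
   s2   s3  s1 
 * s3   s0  s1 
(> = start, * = accepting)

start=s0; accept=s3; s0-a>s0; s0-b>s1; s1-a>s2; s1-b>s1; s2-a>s3; s2-b>s1; s3-a>s0; s3-b>s1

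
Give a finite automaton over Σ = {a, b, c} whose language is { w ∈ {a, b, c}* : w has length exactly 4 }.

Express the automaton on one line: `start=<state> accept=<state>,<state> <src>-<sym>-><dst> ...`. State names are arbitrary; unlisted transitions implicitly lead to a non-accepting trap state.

We only need to distinguish lengths 0, 1, …, 4, and '>4'. Chain q0 → q1 → q2 → q3 → q4 → q5 on every symbol, with q5 looping. Accepting states: {q4}.
With 6 states:
        a   b   c  
>  q0   q1  q1  q1 
   q1   q2  q2  q2 
   q2   q3  q3  q3 
   q3   q4  q4  q4 
 * q4   q5  q5  q5 
   q5   q5  q5  q5 
(> = start, * = accepting)

start=q0 accept=q4 q0-a->q1 q0-b->q1 q0-c->q1 q1-a->q2 q1-b->q2 q1-c->q2 q2-a->q3 q2-b->q3 q2-c->q3 q3-a->q4 q3-b->q4 q3-c->q4 q4-a->q5 q4-b->q5 q4-c->q5 q5-a->q5 q5-b->q5 q5-c->q5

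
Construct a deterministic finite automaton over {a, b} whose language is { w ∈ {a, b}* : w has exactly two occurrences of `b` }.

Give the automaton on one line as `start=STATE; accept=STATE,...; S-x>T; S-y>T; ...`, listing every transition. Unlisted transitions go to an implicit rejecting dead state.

start=s0; accept=s2; s0-a>s0; s0-b>s1; s1-a>s1; s1-b>s2; s2-a>s2; s2-b>s3; s3-a>s3; s3-b>s3

Count `b`s, saturating at 3: states s0 through s2 mean 0 through 2 `b`s seen; s3 means more than 2. Each `b` increments (capped at s3); other symbols loop. Accept from {s2}.
4 states suffice.
        a   b  
>  s0   s0  s1 
   s1   s1  s2 
 * s2   s2  s3 
   s3   s3  s3 
(> = start, * = accepting)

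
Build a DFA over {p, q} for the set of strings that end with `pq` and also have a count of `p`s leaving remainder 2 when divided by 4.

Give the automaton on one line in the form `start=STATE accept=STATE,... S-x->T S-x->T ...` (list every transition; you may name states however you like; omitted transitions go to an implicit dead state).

Run two small machines in parallel and take their product. The first has 3 states tracking how much of the suffix `pq` has currently been matched; the second has 4 states tracking the count of `p`s modulo 4. A product state is a pair (one from each), accepting exactly when both do. Minimizing collapses redundant product states.
6 states suffice.
        p   q  
>  S0   S1  S0 
   S1   S2  S1 
   S2   S3  S4 
   S3   S0  S3 
 * S4   S3  S5 
   S5   S3  S5 
(> = start, * = accepting)

start=S0 accept=S4 S0-p->S1 S0-q->S0 S1-p->S2 S1-q->S1 S2-p->S3 S2-q->S4 S3-p->S0 S3-q->S3 S4-p->S3 S4-q->S5 S5-p->S3 S5-q->S5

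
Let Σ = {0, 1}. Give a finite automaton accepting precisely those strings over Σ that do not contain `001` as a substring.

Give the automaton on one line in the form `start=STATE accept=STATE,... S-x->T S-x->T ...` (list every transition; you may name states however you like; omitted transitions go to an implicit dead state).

Track partial matches of the forbidden pattern `001`. State S3 is a dead state reached once `001` has occurred; every other state accepts. S0 means no part of `001` is currently matched.
With 4 states:
        0   1  
>* S0   S1  S0 
 * S1   S2  S0 
 * S2   S2  S3 
   S3   S3  S3 
(> = start, * = accepting)

start=S0 accept=S0,S1,S2 S0-0->S1 S0-1->S0 S1-0->S2 S1-1->S0 S2-0->S2 S2-1->S3 S3-0->S3 S3-1->S3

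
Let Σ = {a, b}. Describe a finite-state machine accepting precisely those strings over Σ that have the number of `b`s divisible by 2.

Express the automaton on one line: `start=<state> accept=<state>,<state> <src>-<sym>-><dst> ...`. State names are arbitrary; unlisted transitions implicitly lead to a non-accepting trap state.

Keep the running count of `b`s modulo 2: each `b` advances along the cycle q0 → q1 → q0 while other symbols loop. Accept at q0.
With 2 states:
        a   b  
>* q0   q0  q1 
   q1   q1  q0 
(> = start, * = accepting)

start=q0 accept=q0 q0-a->q0 q0-b->q1 q1-a->q1 q1-b->q0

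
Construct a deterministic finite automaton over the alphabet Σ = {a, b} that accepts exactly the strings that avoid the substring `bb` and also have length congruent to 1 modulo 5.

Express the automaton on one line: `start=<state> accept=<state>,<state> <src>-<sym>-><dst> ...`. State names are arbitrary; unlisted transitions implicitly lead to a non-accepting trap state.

start=q0 accept=q1,q2 q0-a->q1 q0-b->q2 q1-a->q3 q1-b->q4 q2-a->q3 q2-b->q5 q3-a->q6 q3-b->q7 q4-a->q6 q4-b->q5 q5-a->q5 q5-b->q5 q6-a->q8 q6-b->q9 q7-a->q8 q7-b->q5 q8-a->q0 q8-b->q10 q9-a->q0 q9-b->q5 q10-a->q1 q10-b->q5

Run two small machines in parallel and take their product. The first has 3 states tracking partial matches of the forbidden pattern `bb`; the second has 5 states tracking the input length modulo 5. A product state is a pair (one from each), accepting exactly when both do. After merging equivalent states the machine shrinks.
With 11 states:
          a    b  
>  q0     q1   q2 
 * q1     q3   q4 
 * q2     q3   q5 
   q3     q6   q7 
   q4     q6   q5 
   q5     q5   q5 
   q6     q8   q9 
   q7     q8   q5 
   q8     q0  q10 
   q9     q0   q5 
   q10    q1   q5 
(> = start, * = accepting)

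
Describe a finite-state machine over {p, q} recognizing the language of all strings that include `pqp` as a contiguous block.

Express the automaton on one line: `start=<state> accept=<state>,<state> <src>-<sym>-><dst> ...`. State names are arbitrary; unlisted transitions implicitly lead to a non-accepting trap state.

start=S0 accept=S3 S0-p->S1 S0-q->S0 S1-p->S1 S1-q->S2 S2-p->S3 S2-q->S0 S3-p->S3 S3-q->S3

Track how much of `pqp` has been matched so far: state S0 is no progress, S3 is the absorbing accept state reached once `pqp` has occurred. Intermediate states record partial matches; on a mismatch, fall back to the longest reusable overlap.
        p   q  
>  S0   S1  S0 
   S1   S1  S2 
   S2   S3  S0 
 * S3   S3  S3 
(> = start, * = accepting)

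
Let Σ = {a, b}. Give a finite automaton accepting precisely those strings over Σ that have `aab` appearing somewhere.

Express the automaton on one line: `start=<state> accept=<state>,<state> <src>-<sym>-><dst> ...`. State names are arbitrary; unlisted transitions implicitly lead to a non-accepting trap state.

Track how much of `aab` has been matched so far: state q0 is no progress, q3 is the absorbing accept state reached once `aab` has occurred. Intermediate states record partial matches; on a mismatch, fall back to the longest reusable overlap.
With 4 states:
        a   b  
>  q0   q1  q0 
   q1   q2  q0 
   q2   q2  q3 
 * q3   q3  q3 
(> = start, * = accepting)

start=q0 accept=q3 q0-a->q1 q0-b->q0 q1-a->q2 q1-b->q0 q2-a->q2 q2-b->q3 q3-a->q3 q3-b->q3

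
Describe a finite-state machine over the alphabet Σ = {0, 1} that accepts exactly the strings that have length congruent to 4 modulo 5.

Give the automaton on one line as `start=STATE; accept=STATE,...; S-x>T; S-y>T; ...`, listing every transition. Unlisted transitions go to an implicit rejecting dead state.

start=s0; accept=s4; s0-0>s1; s0-1>s1; s1-0>s2; s1-1>s2; s2-0>s3; s2-1>s3; s3-0>s4; s3-1>s4; s4-0>s0; s4-1>s0

Only the length mod 5 matters, so use a 5-cycle: from any state, every input symbol moves to the next state, wrapping s4 back to s0. Mark s4 accepting.
        0   1  
>  s0   s1  s1 
   s1   s2  s2 
   s2   s3  s3 
   s3   s4  s4 
 * s4   s0  s0 
(> = start, * = accepting)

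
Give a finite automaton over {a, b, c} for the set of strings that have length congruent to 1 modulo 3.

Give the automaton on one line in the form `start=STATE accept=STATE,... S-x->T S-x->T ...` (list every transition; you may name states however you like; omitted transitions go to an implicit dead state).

Only the length mod 3 matters, so use a 3-cycle: from any state, every input symbol moves to the next state, wrapping S2 back to S0. Mark S1 accepting.
        a   b   c  
>  S0   S1  S1  S1 
 * S1   S2  S2  S2 
   S2   S0  S0  S0 
(> = start, * = accepting)

start=S0 accept=S1 S0-a->S1 S0-b->S1 S0-c->S1 S1-a->S2 S1-b->S2 S1-c->S2 S2-a->S0 S2-b->S0 S2-c->S0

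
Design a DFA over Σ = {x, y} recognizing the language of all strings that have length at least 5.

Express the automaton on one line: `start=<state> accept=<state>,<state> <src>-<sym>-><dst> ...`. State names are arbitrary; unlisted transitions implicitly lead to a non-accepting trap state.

We only need to distinguish lengths 0, 1, …, 5, and '>5'. Chain q0 → q1 → q2 → q3 → q4 → q5 → q6 on every symbol, with q6 looping. Accepting states: {q5, q6}.
        x   y  
>  q0   q1  q1 
   q1   q2  q2 
   q2   q3  q3 
   q3   q4  q4 
   q4   q5  q5 
 * q5   q6  q6 
 * q6   q6  q6 
(> = start, * = accepting)

start=q0 accept=q5,q6 q0-x->q1 q0-y->q1 q1-x->q2 q1-y->q2 q2-x->q3 q2-y->q3 q3-x->q4 q3-y->q4 q4-x->q5 q4-y->q5 q5-x->q6 q5-y->q6 q6-x->q6 q6-y->q6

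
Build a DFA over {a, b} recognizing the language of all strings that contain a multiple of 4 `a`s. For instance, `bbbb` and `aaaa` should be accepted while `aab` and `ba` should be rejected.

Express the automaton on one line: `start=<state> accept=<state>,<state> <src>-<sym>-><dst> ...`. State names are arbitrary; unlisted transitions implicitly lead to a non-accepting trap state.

Keep the running count of `a`s modulo 4: each `a` advances along the cycle q0 → q1 → q2 → q3 → q0 while other symbols loop. Accept at q0.
4 states suffice.
        a   b  
>* q0   q1  q0 
   q1   q2  q1 
   q2   q3  q2 
   q3   q0  q3 
(> = start, * = accepting)

start=q0 accept=q0 q0-a->q1 q0-b->q0 q1-a->q2 q1-b->q1 q2-a->q3 q2-b->q2 q3-a->q0 q3-b->q3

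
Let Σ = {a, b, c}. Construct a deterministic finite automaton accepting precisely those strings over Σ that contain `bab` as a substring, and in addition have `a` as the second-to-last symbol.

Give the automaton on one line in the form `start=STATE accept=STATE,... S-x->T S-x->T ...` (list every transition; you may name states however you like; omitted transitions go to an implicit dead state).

Handle the two conditions separately and then intersect. The first has 4 states tracking whether and how much of `bab` has been seen; the second has 13 states tracking the last 2 symbols read. A product state is a pair (one from each), accepting exactly when both do.
22 states suffice.
          a    b    c  
>  S0     S1   S2   S3 
   S1     S4   S5   S6 
   S2     S7   S8   S9 
   S3    S10  S11  S12 
   S4     S4   S5   S6 
   S5     S7   S8   S9 
   S6    S10  S11  S12 
   S7     S4  S13   S6 
   S8     S7   S8   S9 
   S9    S10  S11  S12 
   S10    S4   S5   S6 
   S11    S7   S8   S9 
   S12   S10  S11  S12 
 * S13   S14  S15  S16 
   S14   S17  S13  S18 
   S15   S14  S15  S16 
   S16   S19  S20  S21 
 * S17   S17  S13  S18 
 * S18   S19  S20  S21 
   S19   S17  S13  S18 
   S20   S14  S15  S16 
   S21   S19  S20  S21 
(> = start, * = accepting)

start=S0 accept=S13,S17,S18 S0-a->S1 S0-b->S2 S0-c->S3 S1-a->S4 S1-b->S5 S1-c->S6 S2-a->S7 S2-b->S8 S2-c->S9 S3-a->S10 S3-b->S11 S3-c->S12 S4-a->S4 S4-b->S5 S4-c->S6 S5-a->S7 S5-b->S8 S5-c->S9 S6-a->S10 S6-b->S11 S6-c->S12 S7-a->S4 S7-b->S13 S7-c->S6 S8-a->S7 S8-b->S8 S8-c->S9 S9-a->S10 S9-b->S11 S9-c->S12 S10-a->S4 S10-b->S5 S10-c->S6 S11-a->S7 S11-b->S8 S11-c->S9 S12-a->S10 S12-b->S11 S12-c->S12 S13-a->S14 S13-b->S15 S13-c->S16 S14-a->S17 S14-b->S13 S14-c->S18 S15-a->S14 S15-b->S15 S15-c->S16 S16-a->S19 S16-b->S20 S16-c->S21 S17-a->S17 S17-b->S13 S17-c->S18 S18-a->S19 S18-b->S20 S18-c->S21 S19-a->S17 S19-b->S13 S19-c->S18 S20-a->S14 S20-b->S15 S20-c->S16 S21-a->S19 S21-b->S20 S21-c->S21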